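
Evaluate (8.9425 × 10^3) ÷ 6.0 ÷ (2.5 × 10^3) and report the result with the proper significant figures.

0.60

(8.9425 × 10^3) ÷ 6.0 ÷ (2.5 × 10^3) = 0.596166666667…
Multiplication/division keeps the fewest significant figures: 8.9425 × 10^3 → 5 s.f., 6.0 → 2 s.f., 2.5 × 10^3 → 2 s.f.; limit is 2.
Rounded to 2 significant figures: 0.60.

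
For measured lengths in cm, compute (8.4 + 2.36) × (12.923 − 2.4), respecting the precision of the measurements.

1.13 × 10² cm²

8.4 + 2.36 = 10.76, limited to 1 d.p. → 3 s.f.; 12.923 − 2.4 = 10.523, limited to 1 d.p. → 3 s.f.
Carrying full precision, 10.76 × 10.523 = 113.22748; keep min(3, 3) = 3 s.f.
Rounded to 3 significant figures: 1.13 × 10² cm².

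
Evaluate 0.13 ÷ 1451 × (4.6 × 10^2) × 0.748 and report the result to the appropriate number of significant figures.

0.031

0.13 ÷ 1451 × (4.6 × 10^2) × 0.748 = 0.0308272915231…
Multiplication/division keeps the fewest significant figures: 0.13 → 2 s.f., 1451 → 4 s.f., 4.6 × 10^2 → 2 s.f., 0.748 → 3 s.f.; limit is 2.
Rounded to 2 significant figures: 0.031.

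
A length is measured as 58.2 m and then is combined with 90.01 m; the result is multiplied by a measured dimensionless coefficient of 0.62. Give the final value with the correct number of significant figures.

92 m

58.2 m + 90.01 m = 148.21 m; the sum is limited to 1 decimal place (4 s.f.).
Carrying full precision, 148.21 × 0.62 = 91.8902 m; 0.62 has 2 s.f., so the result keeps min(4, 2) = 2 s.f.
Rounded to 2 significant figures: 92 m.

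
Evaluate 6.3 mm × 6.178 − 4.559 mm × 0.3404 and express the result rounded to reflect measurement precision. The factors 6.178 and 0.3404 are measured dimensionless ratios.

6.3 × 6.178 = 38.9214 → 39 mm (2 s.f., last digit at the 10^0 place).
4.559 × 0.3404 = 1.5518836 → 1.552 mm (4 s.f., last digit at the 10^-3 place).
Difference: 37.3695164 mm; keep the coarser place, 10^0.
Result: 37 mm.

37 mm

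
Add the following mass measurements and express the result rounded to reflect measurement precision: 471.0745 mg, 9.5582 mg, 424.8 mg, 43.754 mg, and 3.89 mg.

471.0745 mg + 9.5582 mg + 424.8 mg + 43.754 mg + 3.89 mg = 953.0767 mg.
Addition/subtraction keeps the fewest decimal places: 471.0745 → 4 decimal places, 9.5582 → 4 decimal places, 424.8 → 1 decimal place, 43.754 → 3 decimal places, 3.89 → 2 decimal places; limit is 1.
Rounded to 1 decimal place: 953.1 mg.

953.1 mg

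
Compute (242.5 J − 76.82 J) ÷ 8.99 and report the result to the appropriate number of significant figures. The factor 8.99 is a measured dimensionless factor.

18.4 J

242.5 J − 76.82 J = 165.68 J; the difference is limited to 1 decimal place (4 s.f.).
Carrying full precision, 165.68 ÷ 8.99 = 18.4293659622… J; 8.99 has 3 s.f., so the result keeps min(4, 3) = 3 s.f.
Rounded to 3 significant figures: 18.4 J.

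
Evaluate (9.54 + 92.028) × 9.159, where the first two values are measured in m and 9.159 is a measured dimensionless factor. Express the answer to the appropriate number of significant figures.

930.3 m

9.54 m + 92.028 m = 101.568 m; the sum is limited to 2 decimal places (5 s.f.).
Carrying full precision, 101.568 × 9.159 = 930.261312 m; 9.159 has 4 s.f., so the result keeps min(5, 4) = 4 s.f.
Rounded to 4 significant figures: 930.3 m.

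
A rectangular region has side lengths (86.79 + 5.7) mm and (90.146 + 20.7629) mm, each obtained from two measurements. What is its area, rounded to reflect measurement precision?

86.79 + 5.7 = 92.49, limited to 1 d.p. → 3 s.f.; 90.146 + 20.7629 = 110.9089, limited to 3 d.p. → 6 s.f.
Carrying full precision, 92.49 × 110.9089 = 10257.964161; keep min(3, 6) = 3 s.f.
Rounded to 3 significant figures: 1.03 × 10⁴ mm².

1.03 × 10⁴ mm²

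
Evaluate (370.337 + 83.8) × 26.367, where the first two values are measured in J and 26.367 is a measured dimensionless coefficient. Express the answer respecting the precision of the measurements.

1.197 × 10⁴ J

370.337 J + 83.8 J = 454.137 J; the sum is limited to 1 decimal place (4 s.f.).
Carrying full precision, 454.137 × 26.367 = 11974.230279 J; 26.367 has 5 s.f., so the result keeps min(4, 5) = 4 s.f.
Rounded to 4 significant figures: 1.197 × 10⁴ J.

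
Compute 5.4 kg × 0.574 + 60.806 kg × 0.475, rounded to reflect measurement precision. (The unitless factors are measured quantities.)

5.4 × 0.574 = 3.0996 → 3.1 kg (2 s.f., last digit at the 10^-1 place).
60.806 × 0.475 = 28.88285 → 28.9 kg (3 s.f., last digit at the 10^-1 place).
Sum: 31.98245 kg; keep the coarser place, 10^-1.
Result: 32.0 kg.

32.0 kg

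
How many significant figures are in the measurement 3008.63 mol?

6

3008.63: zeros between nonzero digits are significant.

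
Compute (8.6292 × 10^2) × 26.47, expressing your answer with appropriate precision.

(8.6292 × 10^2) × 26.47 = 22841.4924
Multiplication/division keeps the fewest significant figures: 8.6292 × 10^2 → 5 s.f., 26.47 → 4 s.f.; limit is 4.
Rounded to 4 significant figures: 2.284 × 10^4.

2.284 × 10^4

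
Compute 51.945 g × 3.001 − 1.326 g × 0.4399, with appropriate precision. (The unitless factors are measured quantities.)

155.3 g

51.945 × 3.001 = 155.886945 → 155.9 g (4 s.f., last digit at the 10^-1 place).
1.326 × 0.4399 = 0.5833074 → 0.5833 g (4 s.f., last digit at the 10^-4 place).
Difference: 155.3036376 g; keep the coarser place, 10^-1.
Result: 155.3 g.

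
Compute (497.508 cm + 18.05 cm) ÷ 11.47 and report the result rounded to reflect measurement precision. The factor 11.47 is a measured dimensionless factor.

44.95 cm

497.508 cm + 18.05 cm = 515.558 cm; the sum is limited to 2 decimal places (5 s.f.).
Carrying full precision, 515.558 ÷ 11.47 = 44.9483870968… cm; 11.47 has 4 s.f., so the result keeps min(5, 4) = 4 s.f.
Rounded to 4 significant figures: 44.95 cm.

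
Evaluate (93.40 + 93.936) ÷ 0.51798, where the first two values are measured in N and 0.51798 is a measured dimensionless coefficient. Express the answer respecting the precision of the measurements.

361.67 N

93.40 N + 93.936 N = 187.336 N; the sum is limited to 2 decimal places (5 s.f.).
Carrying full precision, 187.336 ÷ 0.51798 = 361.666473609… N; 0.51798 has 5 s.f., so the result keeps min(5, 5) = 5 s.f.
Rounded to 5 significant figures: 361.67 N.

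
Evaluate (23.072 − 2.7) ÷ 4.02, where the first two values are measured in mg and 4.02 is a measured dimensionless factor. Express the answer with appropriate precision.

23.072 mg − 2.7 mg = 20.372 mg; the difference is limited to 1 decimal place (3 s.f.).
Carrying full precision, 20.372 ÷ 4.02 = 5.06766169154… mg; 4.02 has 3 s.f., so the result keeps min(3, 3) = 3 s.f.
Rounded to 3 significant figures: 5.07 mg.

5.07 mg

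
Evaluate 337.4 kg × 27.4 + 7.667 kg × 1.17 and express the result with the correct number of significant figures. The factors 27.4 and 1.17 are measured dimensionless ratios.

337.4 × 27.4 = 9244.76 → 9.24 × 10³ kg (3 s.f., last digit at the 10^1 place).
7.667 × 1.17 = 8.97039 → 8.97 kg (3 s.f., last digit at the 10^-2 place).
Sum: 9253.73039 kg; keep the coarser place, 10^1.
Result: 9.25 × 10³ kg.

9.25 × 10³ kg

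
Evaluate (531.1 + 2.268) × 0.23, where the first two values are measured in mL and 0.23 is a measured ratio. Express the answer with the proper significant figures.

531.1 mL + 2.268 mL = 533.368 mL; the sum is limited to 1 decimal place (4 s.f.).
Carrying full precision, 533.368 × 0.23 = 122.67464 mL; 0.23 has 2 s.f., so the result keeps min(4, 2) = 2 s.f.
Rounded to 2 significant figures: 1.2 × 10^2 mL.

1.2 × 10^2 mL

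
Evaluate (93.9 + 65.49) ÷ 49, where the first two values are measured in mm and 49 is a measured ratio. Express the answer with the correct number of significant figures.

93.9 mm + 65.49 mm = 159.39 mm; the sum is limited to 1 decimal place (4 s.f.).
Carrying full precision, 159.39 ÷ 49 = 3.25285714286… mm; 49 has 2 s.f., so the result keeps min(4, 2) = 2 s.f.
Rounded to 2 significant figures: 3.3 mm.

3.3 mm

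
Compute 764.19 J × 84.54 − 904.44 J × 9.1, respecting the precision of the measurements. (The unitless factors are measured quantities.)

764.19 × 84.54 = 64604.6226 → 6.460 × 10^4 J (4 s.f., last digit at the 10^1 place).
904.44 × 9.1 = 8230.404 → 8.2 × 10^3 J (2 s.f., last digit at the 10^2 place).
Difference: 56374.2186 J; keep the coarser place, 10^2.
Result: 5.64 × 10^4 J.

5.64 × 10^4 J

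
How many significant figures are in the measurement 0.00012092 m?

0.00012092: leading zeros are not significant; zeros between nonzero digits are significant.

5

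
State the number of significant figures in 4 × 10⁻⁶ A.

4 × 10⁻⁶: in scientific notation every digit of the coefficient is significant.

1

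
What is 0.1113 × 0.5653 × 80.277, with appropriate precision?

0.1113 × 0.5653 × 80.277 = 5.05085945553
Multiplication/division keeps the fewest significant figures: 0.1113 → 4 s.f., 0.5653 → 4 s.f., 80.277 → 5 s.f.; limit is 4.
Rounded to 4 significant figures: 5.051.

5.051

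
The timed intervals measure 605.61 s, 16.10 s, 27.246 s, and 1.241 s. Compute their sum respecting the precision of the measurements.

605.61 s + 16.10 s + 27.246 s + 1.241 s = 650.197 s.
Addition/subtraction keeps the fewest decimal places: 605.61 → 2 decimal places, 16.10 → 2 decimal places, 27.246 → 3 decimal places, 1.241 → 3 decimal places; limit is 2.
Rounded to 2 decimal places: 650.20 s.

650.20 s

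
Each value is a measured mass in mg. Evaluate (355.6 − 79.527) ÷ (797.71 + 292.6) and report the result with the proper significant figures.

355.6 − 79.527 = 276.073, limited to 1 d.p. → 4 s.f.; 797.71 + 292.6 = 1090.31, limited to 1 d.p. → 5 s.f.
Carrying full precision, 276.073 ÷ 1090.31 = 0.253205968945…; keep min(4, 5) = 4 s.f.
Rounded to 4 significant figures: 0.2532.

0.2532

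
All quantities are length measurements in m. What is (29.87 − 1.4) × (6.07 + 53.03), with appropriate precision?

29.87 − 1.4 = 28.47, limited to 1 d.p. → 3 s.f.; 6.07 + 53.03 = 59.10, limited to 2 d.p. → 4 s.f.
Carrying full precision, 28.47 × 59.10 = 1682.577; keep min(3, 4) = 3 s.f.
Rounded to 3 significant figures: 1.68 × 10³ m².

1.68 × 10³ m²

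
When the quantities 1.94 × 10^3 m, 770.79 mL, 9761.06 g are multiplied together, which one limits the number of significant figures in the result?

1.94 × 10^3 m

1.94 × 10^3 m → 3 s.f.; 770.79 mL → 5 s.f.; 9761.06 g → 6 s.f.
The fewest is 3 significant figures, from 1.94 × 10^3 m.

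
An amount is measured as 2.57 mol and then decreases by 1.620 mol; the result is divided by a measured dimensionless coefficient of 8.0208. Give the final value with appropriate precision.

0.12 mol

2.57 mol − 1.620 mol = 0.950 mol; the difference is limited to 2 decimal places (2 s.f.).
Carrying full precision, 0.950 ÷ 8.0208 = 0.118442050668… mol; 8.0208 has 5 s.f., so the result keeps min(2, 5) = 2 s.f.
Rounded to 2 significant figures: 0.12 mol.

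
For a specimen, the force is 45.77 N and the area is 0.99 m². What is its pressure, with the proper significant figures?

pressure = 45.77 N ÷ 0.99 m² = 46.2323232323… Pa.
45.77 has 4 significant figures; 0.99 has 2.
Division/multiplication keeps the fewest: 2 significant figures.
Rounded: 46 Pa.

46 Pa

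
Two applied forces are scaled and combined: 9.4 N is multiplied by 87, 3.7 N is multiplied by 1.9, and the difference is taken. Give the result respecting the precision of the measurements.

9.4 × 87 = 817.8 → 8.2 × 10² N (2 s.f., last digit at the 10^1 place).
3.7 × 1.9 = 7.03 → 7.0 N (2 s.f., last digit at the 10^-1 place).
Difference: 810.77 N; keep the coarser place, 10^1.
Result: 8.1 × 10² N.

8.1 × 10² N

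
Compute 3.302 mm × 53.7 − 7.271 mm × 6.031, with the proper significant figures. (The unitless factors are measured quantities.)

3.302 × 53.7 = 177.3174 → 177 mm (3 s.f., last digit at the 10^0 place).
7.271 × 6.031 = 43.851401 → 43.85 mm (4 s.f., last digit at the 10^-2 place).
Difference: 133.465999 mm; keep the coarser place, 10^0.
Result: 133 mm.

133 mm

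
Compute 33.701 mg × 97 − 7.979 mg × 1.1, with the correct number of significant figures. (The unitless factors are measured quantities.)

33.701 × 97 = 3268.997 → 3.3 × 10³ mg (2 s.f., last digit at the 10^2 place).
7.979 × 1.1 = 8.7769 → 8.8 mg (2 s.f., last digit at the 10^-1 place).
Difference: 3260.2201 mg; keep the coarser place, 10^2.
Result: 3.3 × 10³ mg.

3.3 × 10³ mg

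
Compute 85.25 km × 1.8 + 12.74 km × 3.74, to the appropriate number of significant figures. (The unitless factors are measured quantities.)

2.0 × 10^2 km

85.25 × 1.8 = 153.45 → 1.5 × 10^2 km (2 s.f., last digit at the 10^1 place).
12.74 × 3.74 = 47.6476 → 47.6 km (3 s.f., last digit at the 10^-1 place).
Sum: 201.0976 km; keep the coarser place, 10^1.
Result: 2.0 × 10^2 km.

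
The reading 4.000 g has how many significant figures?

4.000: trailing zeros after a decimal point are significant.

4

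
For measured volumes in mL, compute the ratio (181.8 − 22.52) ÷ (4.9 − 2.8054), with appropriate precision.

181.8 − 22.52 = 159.28, limited to 1 d.p. → 4 s.f.; 4.9 − 2.8054 = 2.0946, limited to 1 d.p. → 2 s.f.
Carrying full precision, 159.28 ÷ 2.0946 = 76.0431585983…; keep min(4, 2) = 2 s.f.
Rounded to 2 significant figures: 76.

76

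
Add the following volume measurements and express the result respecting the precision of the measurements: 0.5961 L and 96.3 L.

96.9 L

0.5961 L + 96.3 L = 96.8961 L.
Addition/subtraction keeps the fewest decimal places: 0.5961 → 4 decimal places, 96.3 → 1 decimal place; limit is 1.
Rounded to 1 decimal place: 96.9 L.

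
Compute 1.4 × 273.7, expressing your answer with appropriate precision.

1.4 × 273.7 = 383.18
Multiplication/division keeps the fewest significant figures: 1.4 → 2 s.f., 273.7 → 4 s.f.; limit is 2.
Rounded to 2 significant figures: 3.8 × 10².

3.8 × 10²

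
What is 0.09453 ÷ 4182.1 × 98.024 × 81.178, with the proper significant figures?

0.1799

0.09453 ÷ 4182.1 × 98.024 × 81.178 = 0.17986473099…
Multiplication/division keeps the fewest significant figures: 0.09453 → 4 s.f., 4182.1 → 5 s.f., 98.024 → 5 s.f., 81.178 → 5 s.f.; limit is 4.
Rounded to 4 significant figures: 0.1799.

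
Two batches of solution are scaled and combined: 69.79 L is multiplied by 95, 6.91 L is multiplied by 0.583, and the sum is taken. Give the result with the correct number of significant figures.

6.6 × 10^3 L

69.79 × 95 = 6630.05 → 6.6 × 10^3 L (2 s.f., last digit at the 10^2 place).
6.91 × 0.583 = 4.02853 → 4.03 L (3 s.f., last digit at the 10^-2 place).
Sum: 6634.07853 L; keep the coarser place, 10^2.
Result: 6.6 × 10^3 L.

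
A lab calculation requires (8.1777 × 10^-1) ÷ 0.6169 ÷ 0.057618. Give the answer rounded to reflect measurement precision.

(8.1777 × 10^-1) ÷ 0.6169 ÷ 0.057618 = 23.0069063595…
Multiplication/division keeps the fewest significant figures: 8.1777 × 10^-1 → 5 s.f., 0.6169 → 4 s.f., 0.057618 → 5 s.f.; limit is 4.
Rounded to 4 significant figures: 23.01.

23.01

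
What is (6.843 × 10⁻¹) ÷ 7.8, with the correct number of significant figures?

(6.843 × 10⁻¹) ÷ 7.8 = 0.0877307692308…
Multiplication/division keeps the fewest significant figures: 6.843 × 10⁻¹ → 4 s.f., 7.8 → 2 s.f.; limit is 2.
Rounded to 2 significant figures: 8.8 × 10⁻².

8.8 × 10⁻²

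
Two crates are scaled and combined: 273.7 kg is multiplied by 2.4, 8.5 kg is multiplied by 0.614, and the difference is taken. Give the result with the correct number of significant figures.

6.5 × 10^2 kg

273.7 × 2.4 = 656.88 → 6.6 × 10^2 kg (2 s.f., last digit at the 10^1 place).
8.5 × 0.614 = 5.219 → 5.2 kg (2 s.f., last digit at the 10^-1 place).
Difference: 651.661 kg; keep the coarser place, 10^1.
Result: 6.5 × 10^2 kg.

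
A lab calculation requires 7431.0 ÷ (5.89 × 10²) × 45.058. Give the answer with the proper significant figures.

568

7431.0 ÷ (5.89 × 10²) × 45.058 = 568.465191851…
Multiplication/division keeps the fewest significant figures: 7431.0 → 5 s.f., 5.89 × 10² → 3 s.f., 45.058 → 5 s.f.; limit is 3.
Rounded to 3 significant figures: 568.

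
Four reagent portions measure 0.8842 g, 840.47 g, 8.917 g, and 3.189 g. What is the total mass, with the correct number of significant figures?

853.46 g

0.8842 g + 840.47 g + 8.917 g + 3.189 g = 853.4602 g.
Addition/subtraction keeps the fewest decimal places: 0.8842 → 4 decimal places, 840.47 → 2 decimal places, 8.917 → 3 decimal places, 3.189 → 3 decimal places; limit is 2.
Rounded to 2 decimal places: 853.46 g.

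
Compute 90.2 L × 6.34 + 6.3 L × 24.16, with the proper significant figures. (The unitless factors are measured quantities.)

90.2 × 6.34 = 571.868 → 572 L (3 s.f., last digit at the 10^0 place).
6.3 × 24.16 = 152.208 → 1.5 × 10^2 L (2 s.f., last digit at the 10^1 place).
Sum: 724.076 L; keep the coarser place, 10^1.
Result: 7.2 × 10^2 L.

7.2 × 10^2 L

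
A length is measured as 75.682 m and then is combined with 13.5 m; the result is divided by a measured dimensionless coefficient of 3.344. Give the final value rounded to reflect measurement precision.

75.682 m + 13.5 m = 89.182 m; the sum is limited to 1 decimal place (3 s.f.).
Carrying full precision, 89.182 ÷ 3.344 = 26.6692583732… m; 3.344 has 4 s.f., so the result keeps min(3, 4) = 3 s.f.
Rounded to 3 significant figures: 26.7 m.

26.7 m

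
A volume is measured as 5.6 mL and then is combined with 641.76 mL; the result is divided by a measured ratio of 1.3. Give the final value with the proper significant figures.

5.0 × 10^2 mL

5.6 mL + 641.76 mL = 647.36 mL; the sum is limited to 1 decimal place (4 s.f.).
Carrying full precision, 647.36 ÷ 1.3 = 497.969230769… mL; 1.3 has 2 s.f., so the result keeps min(4, 2) = 2 s.f.
Rounded to 2 significant figures: 5.0 × 10^2 mL.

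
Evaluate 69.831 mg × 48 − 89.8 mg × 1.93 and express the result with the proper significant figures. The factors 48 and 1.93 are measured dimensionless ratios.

69.831 × 48 = 3351.888 → 3.4 × 10³ mg (2 s.f., last digit at the 10^2 place).
89.8 × 1.93 = 173.314 → 173 mg (3 s.f., last digit at the 10^0 place).
Difference: 3178.574 mg; keep the coarser place, 10^2.
Result: 3.2 × 10³ mg.

3.2 × 10³ mg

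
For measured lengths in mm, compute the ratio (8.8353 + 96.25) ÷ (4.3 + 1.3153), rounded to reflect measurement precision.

19

8.8353 + 96.25 = 105.0853, limited to 2 d.p. → 5 s.f.; 4.3 + 1.3153 = 5.6153, limited to 1 d.p. → 2 s.f.
Carrying full precision, 105.0853 ÷ 5.6153 = 18.7141025413…; keep min(5, 2) = 2 s.f.
Rounded to 2 significant figures: 19.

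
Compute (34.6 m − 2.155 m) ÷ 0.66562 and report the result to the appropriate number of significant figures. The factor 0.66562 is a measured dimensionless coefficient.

48.7 m

34.6 m − 2.155 m = 32.445 m; the difference is limited to 1 decimal place (3 s.f.).
Carrying full precision, 32.445 ÷ 0.66562 = 48.7440281242… m; 0.66562 has 5 s.f., so the result keeps min(3, 5) = 3 s.f.
Rounded to 3 significant figures: 48.7 m.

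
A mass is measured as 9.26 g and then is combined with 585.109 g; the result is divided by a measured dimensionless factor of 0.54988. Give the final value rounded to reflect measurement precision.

1080.9 g

9.26 g + 585.109 g = 594.369 g; the sum is limited to 2 decimal places (5 s.f.).
Carrying full precision, 594.369 ÷ 0.54988 = 1080.90674329… g; 0.54988 has 5 s.f., so the result keeps min(5, 5) = 5 s.f.
Rounded to 5 significant figures: 1080.9 g.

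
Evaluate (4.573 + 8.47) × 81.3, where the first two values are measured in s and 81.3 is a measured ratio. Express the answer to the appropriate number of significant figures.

4.573 s + 8.47 s = 13.043 s; the sum is limited to 2 decimal places (4 s.f.).
Carrying full precision, 13.043 × 81.3 = 1060.3959 s; 81.3 has 3 s.f., so the result keeps min(4, 3) = 3 s.f.
Rounded to 3 significant figures: 1.06 × 10³ s.

1.06 × 10³ s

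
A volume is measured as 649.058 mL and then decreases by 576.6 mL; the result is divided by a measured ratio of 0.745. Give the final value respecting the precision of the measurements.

649.058 mL − 576.6 mL = 72.458 mL; the difference is limited to 1 decimal place (3 s.f.).
Carrying full precision, 72.458 ÷ 0.745 = 97.2590604027… mL; 0.745 has 3 s.f., so the result keeps min(3, 3) = 3 s.f.
Rounded to 3 significant figures: 97.3 mL.

97.3 mL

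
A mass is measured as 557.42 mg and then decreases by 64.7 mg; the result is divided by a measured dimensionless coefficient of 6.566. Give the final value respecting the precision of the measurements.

75.04 mg

557.42 mg − 64.7 mg = 492.72 mg; the difference is limited to 1 decimal place (4 s.f.).
Carrying full precision, 492.72 ÷ 6.566 = 75.041120926… mg; 6.566 has 4 s.f., so the result keeps min(4, 4) = 4 s.f.
Rounded to 4 significant figures: 75.04 mg.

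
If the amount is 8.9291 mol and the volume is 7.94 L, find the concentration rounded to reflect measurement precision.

1.12 mol/L

concentration = 8.9291 mol ÷ 7.94 L = 1.12457178841… mol/L.
8.9291 has 5 significant figures; 7.94 has 3.
Division/multiplication keeps the fewest: 3 significant figures.
Rounded: 1.12 mol/L.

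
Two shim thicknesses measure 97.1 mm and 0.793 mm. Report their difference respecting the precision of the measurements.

97.1 mm − 0.793 mm = 96.307 mm.
Addition/subtraction keeps the fewest decimal places: 97.1 → 1 decimal place, 0.793 → 3 decimal places; limit is 1.
Rounded to 1 decimal place: 96.3 mm.

96.3 mm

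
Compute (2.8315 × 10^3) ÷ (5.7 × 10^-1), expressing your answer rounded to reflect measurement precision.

5.0 × 10^3

(2.8315 × 10^3) ÷ (5.7 × 10^-1) = 4967.54385965…
Multiplication/division keeps the fewest significant figures: 2.8315 × 10^3 → 5 s.f., 5.7 × 10^-1 → 2 s.f.; limit is 2.
Rounded to 2 significant figures: 5.0 × 10^3.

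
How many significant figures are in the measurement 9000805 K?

7

9000805: zeros between nonzero digits are significant.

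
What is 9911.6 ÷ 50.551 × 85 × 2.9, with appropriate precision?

4.8 × 10⁴

9911.6 ÷ 50.551 × 85 × 2.9 = 48331.5740539…
Multiplication/division keeps the fewest significant figures: 9911.6 → 5 s.f., 50.551 → 5 s.f., 85 → 2 s.f., 2.9 → 2 s.f.; limit is 2.
Rounded to 2 significant figures: 4.8 × 10⁴.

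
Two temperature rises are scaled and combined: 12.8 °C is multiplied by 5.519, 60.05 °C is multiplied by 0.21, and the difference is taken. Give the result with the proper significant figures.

12.8 × 5.519 = 70.6432 → 70.6 °C (3 s.f., last digit at the 10^-1 place).
60.05 × 0.21 = 12.6105 → 13 °C (2 s.f., last digit at the 10^0 place).
Difference: 58.0327 °C; keep the coarser place, 10^0.
Result: 58 °C.

58 °C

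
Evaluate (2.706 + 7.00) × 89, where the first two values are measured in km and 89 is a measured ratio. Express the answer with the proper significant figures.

8.6 × 10² km

2.706 km + 7.00 km = 9.706 km; the sum is limited to 2 decimal places (3 s.f.).
Carrying full precision, 9.706 × 89 = 863.834 km; 89 has 2 s.f., so the result keeps min(3, 2) = 2 s.f.
Rounded to 2 significant figures: 8.6 × 10² km.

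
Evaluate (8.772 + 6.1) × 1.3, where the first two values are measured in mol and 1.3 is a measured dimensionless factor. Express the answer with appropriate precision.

19 mol

8.772 mol + 6.1 mol = 14.872 mol; the sum is limited to 1 decimal place (3 s.f.).
Carrying full precision, 14.872 × 1.3 = 19.3336 mol; 1.3 has 2 s.f., so the result keeps min(3, 2) = 2 s.f.
Rounded to 2 significant figures: 19 mol.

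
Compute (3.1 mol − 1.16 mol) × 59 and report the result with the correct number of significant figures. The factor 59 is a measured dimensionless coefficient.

3.1 mol − 1.16 mol = 1.94 mol; the difference is limited to 1 decimal place (2 s.f.).
Carrying full precision, 1.94 × 59 = 114.46 mol; 59 has 2 s.f., so the result keeps min(2, 2) = 2 s.f.
Rounded to 2 significant figures: 1.1 × 10² mol.

1.1 × 10² mol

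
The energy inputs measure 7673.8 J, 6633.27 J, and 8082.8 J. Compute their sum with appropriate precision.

7673.8 J + 6633.27 J + 8082.8 J = 22389.87 J.
Addition/subtraction keeps the fewest decimal places: 7673.8 → 1 decimal place, 6633.27 → 2 decimal places, 8082.8 → 1 decimal place; limit is 1.
Rounded to 1 decimal place: 22389.9 J.

22389.9 J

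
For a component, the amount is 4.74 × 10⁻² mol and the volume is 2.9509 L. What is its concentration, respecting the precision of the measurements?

1.61 × 10⁻² mol/L

concentration = 4.74 × 10⁻² mol ÷ 2.9509 L = 0.0160628960656… mol/L.
4.74 × 10⁻² has 3 significant figures; 2.9509 has 5.
Division/multiplication keeps the fewest: 3 significant figures.
Rounded: 1.61 × 10⁻² mol/L.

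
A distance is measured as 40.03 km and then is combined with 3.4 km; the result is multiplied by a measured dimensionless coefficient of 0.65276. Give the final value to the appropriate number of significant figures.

28.3 km

40.03 km + 3.4 km = 43.43 km; the sum is limited to 1 decimal place (3 s.f.).
Carrying full precision, 43.43 × 0.65276 = 28.3493668 km; 0.65276 has 5 s.f., so the result keeps min(3, 5) = 3 s.f.
Rounded to 3 significant figures: 28.3 km.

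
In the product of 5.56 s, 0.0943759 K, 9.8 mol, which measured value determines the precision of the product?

5.56 s → 3 s.f.; 0.0943759 K → 6 s.f.; 9.8 mol → 2 s.f.
The fewest is 2 significant figures, from 9.8 mol.

9.8 mol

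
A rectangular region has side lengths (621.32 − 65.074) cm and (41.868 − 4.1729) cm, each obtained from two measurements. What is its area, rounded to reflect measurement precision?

621.32 − 65.074 = 556.246, limited to 2 d.p. → 5 s.f.; 41.868 − 4.1729 = 37.6951, limited to 3 d.p. → 5 s.f.
Carrying full precision, 556.246 × 37.6951 = 20967.7485946; keep min(5, 5) = 5 s.f.
Rounded to 5 significant figures: 20968 cm².

20968 cm²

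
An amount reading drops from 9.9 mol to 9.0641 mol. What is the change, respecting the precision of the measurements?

0.8 mol

9.9 mol − 9.0641 mol = 0.8359 mol.
Addition/subtraction keeps the fewest decimal places: 9.9 → 1 decimal place, 9.0641 → 4 decimal places; limit is 1.
Rounded to 1 decimal place: 0.8 mol.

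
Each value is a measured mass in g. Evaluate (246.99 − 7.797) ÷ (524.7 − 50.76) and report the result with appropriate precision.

246.99 − 7.797 = 239.193, limited to 2 d.p. → 5 s.f.; 524.7 − 50.76 = 473.94, limited to 1 d.p. → 4 s.f.
Carrying full precision, 239.193 ÷ 473.94 = 0.504690467148…; keep min(5, 4) = 4 s.f.
Rounded to 4 significant figures: 0.5047.

0.5047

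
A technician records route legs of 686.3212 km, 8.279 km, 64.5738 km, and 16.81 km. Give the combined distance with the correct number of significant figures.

686.3212 km + 8.279 km + 64.5738 km + 16.81 km = 775.9840 km.
Addition/subtraction keeps the fewest decimal places: 686.3212 → 4 decimal places, 8.279 → 3 decimal places, 64.5738 → 4 decimal places, 16.81 → 2 decimal places; limit is 2.
Rounded to 2 decimal places: 775.98 km.

775.98 km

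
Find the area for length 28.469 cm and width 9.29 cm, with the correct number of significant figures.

area = 28.469 cm × 9.29 cm = 264.47701 cm².
28.469 has 5 significant figures; 9.29 has 3.
Division/multiplication keeps the fewest: 3 significant figures.
Rounded: 264 cm².

264 cm²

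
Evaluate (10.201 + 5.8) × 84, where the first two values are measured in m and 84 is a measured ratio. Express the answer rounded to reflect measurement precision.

10.201 m + 5.8 m = 16.001 m; the sum is limited to 1 decimal place (3 s.f.).
Carrying full precision, 16.001 × 84 = 1344.084 m; 84 has 2 s.f., so the result keeps min(3, 2) = 2 s.f.
Rounded to 2 significant figures: 1.3 × 10³ m.

1.3 × 10³ m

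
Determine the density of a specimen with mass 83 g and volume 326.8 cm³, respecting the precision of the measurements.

density = 83 g ÷ 326.8 cm³ = 0.253977968176… g/cm³.
83 has 2 significant figures; 326.8 has 4.
Division/multiplication keeps the fewest: 2 significant figures.
Rounded: 2.5 × 10^-1 g/cm³.

2.5 × 10^-1 g/cm³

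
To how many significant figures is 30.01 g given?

30.01: zeros between nonzero digits are significant.

4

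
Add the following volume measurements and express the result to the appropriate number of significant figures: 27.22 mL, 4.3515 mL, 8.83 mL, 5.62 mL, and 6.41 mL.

27.22 mL + 4.3515 mL + 8.83 mL + 5.62 mL + 6.41 mL = 52.4315 mL.
Addition/subtraction keeps the fewest decimal places: 27.22 → 2 decimal places, 4.3515 → 4 decimal places, 8.83 → 2 decimal places, 5.62 → 2 decimal places, 6.41 → 2 decimal places; limit is 2.
Rounded to 2 decimal places: 52.43 mL.

52.43 mL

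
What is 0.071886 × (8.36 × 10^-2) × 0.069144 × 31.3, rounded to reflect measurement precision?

0.0130

0.071886 × (8.36 × 10^-2) × 0.069144 × 31.3 = 0.0130061702179…
Multiplication/division keeps the fewest significant figures: 0.071886 → 5 s.f., 8.36 × 10^-2 → 3 s.f., 0.069144 → 5 s.f., 31.3 → 3 s.f.; limit is 3.
Rounded to 3 significant figures: 0.0130.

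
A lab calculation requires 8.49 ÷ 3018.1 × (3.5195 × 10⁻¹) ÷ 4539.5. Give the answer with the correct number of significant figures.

2.18 × 10⁻⁷

8.49 ÷ 3018.1 × (3.5195 × 10⁻¹) ÷ 4539.5 = 2.18095655277 × 10^-7…
Multiplication/division keeps the fewest significant figures: 8.49 → 3 s.f., 3018.1 → 5 s.f., 3.5195 × 10⁻¹ → 5 s.f., 4539.5 → 5 s.f.; limit is 3.
Rounded to 3 significant figures: 2.18 × 10⁻⁷.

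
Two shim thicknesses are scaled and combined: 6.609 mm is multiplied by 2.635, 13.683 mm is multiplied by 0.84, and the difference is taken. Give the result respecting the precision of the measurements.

6.609 × 2.635 = 17.414715 → 17.41 mm (4 s.f., last digit at the 10^-2 place).
13.683 × 0.84 = 11.49372 → 11 mm (2 s.f., last digit at the 10^0 place).
Difference: 5.920995 mm; keep the coarser place, 10^0.
Result: 6 mm.

6 mm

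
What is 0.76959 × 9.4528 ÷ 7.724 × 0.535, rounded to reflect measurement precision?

0.76959 × 9.4528 ÷ 7.724 × 0.535 = 0.503884967416…
Multiplication/division keeps the fewest significant figures: 0.76959 → 5 s.f., 9.4528 → 5 s.f., 7.724 → 4 s.f., 0.535 → 3 s.f.; limit is 3.
Rounded to 3 significant figures: 0.504.

0.504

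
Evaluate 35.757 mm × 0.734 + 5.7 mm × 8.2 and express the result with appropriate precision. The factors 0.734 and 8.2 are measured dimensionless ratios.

35.757 × 0.734 = 26.245638 → 26.2 mm (3 s.f., last digit at the 10^-1 place).
5.7 × 8.2 = 46.74 → 47 mm (2 s.f., last digit at the 10^0 place).
Sum: 72.985638 mm; keep the coarser place, 10^0.
Result: 73 mm.

73 mm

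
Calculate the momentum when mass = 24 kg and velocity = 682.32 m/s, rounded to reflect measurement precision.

1.6 × 10⁴ kg·m/s

momentum = 24 kg × 682.32 m/s = 16375.68 kg·m/s.
24 has 2 significant figures; 682.32 has 5.
Division/multiplication keeps the fewest: 2 significant figures.
Rounded: 1.6 × 10⁴ kg·m/s.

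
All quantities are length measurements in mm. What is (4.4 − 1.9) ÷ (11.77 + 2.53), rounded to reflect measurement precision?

0.17

4.4 − 1.9 = 2.5, limited to 1 d.p. → 2 s.f.; 11.77 + 2.53 = 14.30, limited to 2 d.p. → 4 s.f.
Carrying full precision, 2.5 ÷ 14.30 = 0.174825174825…; keep min(2, 4) = 2 s.f.
Rounded to 2 significant figures: 0.17.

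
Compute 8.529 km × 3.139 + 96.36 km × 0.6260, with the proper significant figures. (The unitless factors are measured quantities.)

87.09 km

8.529 × 3.139 = 26.772531 → 26.77 km (4 s.f., last digit at the 10^-2 place).
96.36 × 0.6260 = 60.32136 → 60.32 km (4 s.f., last digit at the 10^-2 place).
Sum: 87.093891 km; keep the coarser place, 10^-2.
Result: 87.09 km.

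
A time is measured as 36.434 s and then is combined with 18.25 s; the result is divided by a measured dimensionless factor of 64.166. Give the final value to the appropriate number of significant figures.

36.434 s + 18.25 s = 54.684 s; the sum is limited to 2 decimal places (4 s.f.).
Carrying full precision, 54.684 ÷ 64.166 = 0.852227036125… s; 64.166 has 5 s.f., so the result keeps min(4, 5) = 4 s.f.
Rounded to 4 significant figures: 0.8522 s.

0.8522 s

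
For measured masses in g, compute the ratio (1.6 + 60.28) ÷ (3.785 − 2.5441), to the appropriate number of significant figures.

49.9

1.6 + 60.28 = 61.88, limited to 1 d.p. → 3 s.f.; 3.785 − 2.5441 = 1.2409, limited to 3 d.p. → 4 s.f.
Carrying full precision, 61.88 ÷ 1.2409 = 49.8670319929…; keep min(3, 4) = 3 s.f.
Rounded to 3 significant figures: 49.9.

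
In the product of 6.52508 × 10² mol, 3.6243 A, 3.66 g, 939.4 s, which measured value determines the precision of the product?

3.66 g

6.52508 × 10² mol → 6 s.f.; 3.6243 A → 5 s.f.; 3.66 g → 3 s.f.; 939.4 s → 4 s.f.
The fewest is 3 significant figures, from 3.66 g.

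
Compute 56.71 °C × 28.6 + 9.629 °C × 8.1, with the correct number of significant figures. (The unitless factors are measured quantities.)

1.70 × 10³ °C

56.71 × 28.6 = 1621.906 → 1.62 × 10³ °C (3 s.f., last digit at the 10^1 place).
9.629 × 8.1 = 77.9949 → 78 °C (2 s.f., last digit at the 10^0 place).
Sum: 1699.9009 °C; keep the coarser place, 10^1.
Result: 1.70 × 10³ °C.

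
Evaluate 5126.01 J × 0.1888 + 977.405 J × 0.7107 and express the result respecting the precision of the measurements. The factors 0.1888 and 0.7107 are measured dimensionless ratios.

5126.01 × 0.1888 = 967.790688 → 967.8 J (4 s.f., last digit at the 10^-1 place).
977.405 × 0.7107 = 694.6417335 → 6.946 × 10^2 J (4 s.f., last digit at the 10^-1 place).
Sum: 1662.4324215 J; keep the coarser place, 10^-1.
Result: 1662.4 J.

1662.4 J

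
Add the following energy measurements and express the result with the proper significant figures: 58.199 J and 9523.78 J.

9581.98 J

58.199 J + 9523.78 J = 9581.979 J.
Addition/subtraction keeps the fewest decimal places: 58.199 → 3 decimal places, 9523.78 → 2 decimal places; limit is 2.
Rounded to 2 decimal places: 9581.98 J.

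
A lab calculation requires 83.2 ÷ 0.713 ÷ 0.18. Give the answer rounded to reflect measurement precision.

6.5 × 10^2

83.2 ÷ 0.713 ÷ 0.18 = 648.278011532…
Multiplication/division keeps the fewest significant figures: 83.2 → 3 s.f., 0.713 → 3 s.f., 0.18 → 2 s.f.; limit is 2.
Rounded to 2 significant figures: 6.5 × 10^2.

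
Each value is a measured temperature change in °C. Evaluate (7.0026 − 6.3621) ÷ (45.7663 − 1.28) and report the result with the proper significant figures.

7.0026 − 6.3621 = 0.6405, limited to 4 d.p. → 4 s.f.; 45.7663 − 1.28 = 44.4863, limited to 2 d.p. → 4 s.f.
Carrying full precision, 0.6405 ÷ 44.4863 = 0.0143976909745…; keep min(4, 4) = 4 s.f.
Rounded to 4 significant figures: 0.01440.

0.01440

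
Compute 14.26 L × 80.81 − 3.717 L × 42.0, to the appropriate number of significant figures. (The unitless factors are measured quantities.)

14.26 × 80.81 = 1152.3506 → 1152 L (4 s.f., last digit at the 10^0 place).
3.717 × 42.0 = 156.114 → 156 L (3 s.f., last digit at the 10^0 place).
Difference: 996.2366 L; keep the coarser place, 10^0.
Result: 996 L.

996 L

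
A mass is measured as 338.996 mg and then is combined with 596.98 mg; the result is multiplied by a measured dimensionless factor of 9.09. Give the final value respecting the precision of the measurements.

338.996 mg + 596.98 mg = 935.976 mg; the sum is limited to 2 decimal places (5 s.f.).
Carrying full precision, 935.976 × 9.09 = 8508.02184 mg; 9.09 has 3 s.f., so the result keeps min(5, 3) = 3 s.f.
Rounded to 3 significant figures: 8.51 × 10³ mg.

8.51 × 10³ mg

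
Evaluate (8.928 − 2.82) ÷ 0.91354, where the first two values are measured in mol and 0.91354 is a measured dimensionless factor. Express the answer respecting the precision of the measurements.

6.69 mol

8.928 mol − 2.82 mol = 6.108 mol; the difference is limited to 2 decimal places (3 s.f.).
Carrying full precision, 6.108 ÷ 0.91354 = 6.68607833264… mol; 0.91354 has 5 s.f., so the result keeps min(3, 5) = 3 s.f.
Rounded to 3 significant figures: 6.69 mol.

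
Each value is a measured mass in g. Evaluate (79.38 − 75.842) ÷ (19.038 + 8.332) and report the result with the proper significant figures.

79.38 − 75.842 = 3.538, limited to 2 d.p. → 3 s.f.; 19.038 + 8.332 = 27.370, limited to 3 d.p. → 5 s.f.
Carrying full precision, 3.538 ÷ 27.370 = 0.129265619291…; keep min(3, 5) = 3 s.f.
Rounded to 3 significant figures: 0.129.

0.129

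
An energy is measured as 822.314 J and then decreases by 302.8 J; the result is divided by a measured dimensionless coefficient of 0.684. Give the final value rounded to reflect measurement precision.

822.314 J − 302.8 J = 519.514 J; the difference is limited to 1 decimal place (4 s.f.).
Carrying full precision, 519.514 ÷ 0.684 = 759.523391813… J; 0.684 has 3 s.f., so the result keeps min(4, 3) = 3 s.f.
Rounded to 3 significant figures: 7.60 × 10² J.

7.60 × 10² J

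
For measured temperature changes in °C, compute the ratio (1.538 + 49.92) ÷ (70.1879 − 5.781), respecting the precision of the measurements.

1.538 + 49.92 = 51.458, limited to 2 d.p. → 4 s.f.; 70.1879 − 5.781 = 64.4069, limited to 3 d.p. → 5 s.f.
Carrying full precision, 51.458 ÷ 64.4069 = 0.798951665117…; keep min(4, 5) = 4 s.f.
Rounded to 4 significant figures: 0.7990.

0.7990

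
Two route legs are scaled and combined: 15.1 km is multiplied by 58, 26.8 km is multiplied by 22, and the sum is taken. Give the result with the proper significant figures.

15.1 × 58 = 875.8 → 8.8 × 10^2 km (2 s.f., last digit at the 10^1 place).
26.8 × 22 = 589.6 → 5.9 × 10^2 km (2 s.f., last digit at the 10^1 place).
Sum: 1465.4 km; keep the coarser place, 10^1.
Result: 1.47 × 10^3 km.

1.47 × 10^3 km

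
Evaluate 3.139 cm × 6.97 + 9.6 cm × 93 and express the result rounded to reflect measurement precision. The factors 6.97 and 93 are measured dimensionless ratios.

3.139 × 6.97 = 21.87883 → 21.9 cm (3 s.f., last digit at the 10^-1 place).
9.6 × 93 = 892.8 → 8.9 × 10^2 cm (2 s.f., last digit at the 10^1 place).
Sum: 914.67883 cm; keep the coarser place, 10^1.
Result: 9.1 × 10^2 cm.

9.1 × 10^2 cm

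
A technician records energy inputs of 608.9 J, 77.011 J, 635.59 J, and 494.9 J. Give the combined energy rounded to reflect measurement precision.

608.9 J + 77.011 J + 635.59 J + 494.9 J = 1816.401 J.
Addition/subtraction keeps the fewest decimal places: 608.9 → 1 decimal place, 77.011 → 3 decimal places, 635.59 → 2 decimal places, 494.9 → 1 decimal place; limit is 1.
Rounded to 1 decimal place: 1816.4 J.

1816.4 J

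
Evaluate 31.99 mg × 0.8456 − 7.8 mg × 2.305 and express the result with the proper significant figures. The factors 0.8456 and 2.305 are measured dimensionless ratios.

31.99 × 0.8456 = 27.050744 → 27.05 mg (4 s.f., last digit at the 10^-2 place).
7.8 × 2.305 = 17.979 → 18 mg (2 s.f., last digit at the 10^0 place).
Difference: 9.071744 mg; keep the coarser place, 10^0.
Result: 9 mg.

9 mg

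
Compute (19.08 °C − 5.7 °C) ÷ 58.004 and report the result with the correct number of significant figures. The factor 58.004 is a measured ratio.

19.08 °C − 5.7 °C = 13.38 °C; the difference is limited to 1 decimal place (3 s.f.).
Carrying full precision, 13.38 ÷ 58.004 = 0.230673746638… °C; 58.004 has 5 s.f., so the result keeps min(3, 5) = 3 s.f.
Rounded to 3 significant figures: 0.231 °C.

0.231 °C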